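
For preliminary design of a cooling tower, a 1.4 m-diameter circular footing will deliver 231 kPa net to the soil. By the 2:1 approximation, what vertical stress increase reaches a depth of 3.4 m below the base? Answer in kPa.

Δσ_z ≈ 19.7 kPa

By the 2:1 method the load spreads at 1 horizontal : 2 vertical, so at depth z the loaded area has grown by z in each plan dimension:
Δσ ≈ qD²/(D+z)² = 231×1.4²/(1.4+3.4)² = 19.651 kPa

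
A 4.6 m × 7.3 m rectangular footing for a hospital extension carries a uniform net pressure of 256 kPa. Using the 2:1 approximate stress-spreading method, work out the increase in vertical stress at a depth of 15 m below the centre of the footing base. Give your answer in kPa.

Δσ_z ≈ 19.7 kPa

By the 2:1 method the load spreads at 1 horizontal : 2 vertical, so at depth z the loaded area has grown by z in each plan dimension:
Δσ = qBL/((B+z)(L+z)) = 256×4.6×7.3/((4.6+15)(7.3+15)) = 19.668 kPa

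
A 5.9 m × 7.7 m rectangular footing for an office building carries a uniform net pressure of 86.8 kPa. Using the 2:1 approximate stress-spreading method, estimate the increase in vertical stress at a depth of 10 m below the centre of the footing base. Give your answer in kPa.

Δσ_z ≈ 14 kPa

By the 2:1 method the load spreads at 1 horizontal : 2 vertical, so at depth z the loaded area has grown by z in each plan dimension:
Δσ = qBL/((B+z)(L+z)) = 86.8×5.9×7.7/((5.9+10)(7.7+10)) = 14.012 kPa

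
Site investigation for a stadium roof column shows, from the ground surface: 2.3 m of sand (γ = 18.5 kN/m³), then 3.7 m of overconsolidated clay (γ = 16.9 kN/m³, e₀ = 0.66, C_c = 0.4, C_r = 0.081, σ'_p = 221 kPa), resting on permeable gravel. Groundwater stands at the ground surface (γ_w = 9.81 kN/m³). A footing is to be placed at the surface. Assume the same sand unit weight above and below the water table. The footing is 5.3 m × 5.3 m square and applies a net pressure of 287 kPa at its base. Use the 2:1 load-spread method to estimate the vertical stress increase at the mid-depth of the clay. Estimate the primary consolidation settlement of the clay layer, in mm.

S_c ≈ 103 mm

Mid-depth of clay below the ground surface: z = 2.3 + 3.7/2 = 4.15 m.
Total vertical stress at mid-clay: σ_v = 18.5×2.3 + 16.9×1.85 = 73.815 kPa.
Pore pressure: u = 9.81×(4.15 − 0) = 40.712 kPa.
Initial effective stress: σ'_0 = σ_v − u = 73.815 − 40.712 = 33.103 kPa.
Stress increase at mid-clay by the 2:1 spreading method:
Δσ = qBL/((B+z)(L+z)) = 287×5.3×5.3/((5.3+4.15)(5.3+4.15)) = 90.276 kPa
Final effective stress: σ'_f = 33.103 + 90.276 = 123.38 kPa.
σ'_f = 123.38 ≤ σ'_p = 221 kPa, so the clay remains overconsolidated and only the recompression index applies:
S_c = C_r·H/(1+e₀)·log₁₀(σ'_f/σ'_0) = 0.081×3.7/1.66×log₁₀(123.38/33.103)
    = 0.18054 × 0.57138 = 0.1032 m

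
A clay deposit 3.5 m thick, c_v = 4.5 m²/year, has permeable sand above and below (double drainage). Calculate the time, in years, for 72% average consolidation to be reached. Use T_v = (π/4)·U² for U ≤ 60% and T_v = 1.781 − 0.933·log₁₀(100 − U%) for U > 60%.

Drainage path length: H_d = H/2 = 1.75 m (double drainage).
U > 60%: T_v = 1.781 − 0.933·log₁₀(100 − 72) = 0.4308.
t = T_v·H_d²/c_v = 0.4308×1.75²/4.5 = 0.2932 years.

t ≈ 0.293 years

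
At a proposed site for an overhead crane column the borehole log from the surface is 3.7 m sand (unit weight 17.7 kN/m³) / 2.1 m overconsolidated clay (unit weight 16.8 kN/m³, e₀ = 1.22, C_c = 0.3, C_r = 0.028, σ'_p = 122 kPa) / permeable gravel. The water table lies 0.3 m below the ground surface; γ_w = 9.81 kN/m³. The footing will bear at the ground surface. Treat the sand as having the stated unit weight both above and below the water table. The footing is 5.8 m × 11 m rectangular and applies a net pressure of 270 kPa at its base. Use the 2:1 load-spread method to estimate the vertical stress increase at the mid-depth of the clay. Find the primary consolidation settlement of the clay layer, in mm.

S_c ≈ 32.7 mm

Mid-depth of clay below the ground surface: z = 3.7 + 2.1/2 = 4.75 m.
Total vertical stress at mid-clay: σ_v = 17.7×3.7 + 16.8×1.05 = 83.13 kPa.
Pore pressure: u = 9.81×(4.75 − 0.3) = 43.655 kPa.
Initial effective stress: σ'_0 = σ_v − u = 83.13 − 43.655 = 39.475 kPa.
Stress increase at mid-clay by the 2:1 spreading method:
Δσ = qBL/((B+z)(L+z)) = 270×5.8×11/((5.8+4.75)(11+4.75)) = 103.67 kPa
Final effective stress: σ'_f = 39.475 + 103.67 = 143.15 kPa.
σ'_f = 143.15 > σ'_p = 122 kPa, so the stress path crosses the preconsolidation pressure — recompression up to σ'_p, then virgin compression beyond:
S_c = H/(1+e₀)·[C_r·log₁₀(σ'_p/σ'_0) + C_c·log₁₀(σ'_f/σ'_p)]
    = 2.1/2.22 × [0.028×log₁₀(122/39.475) + 0.3×log₁₀(143.15/122)]
    = 0.94595 × [0.013721 + 0.020829] = 0.03268 m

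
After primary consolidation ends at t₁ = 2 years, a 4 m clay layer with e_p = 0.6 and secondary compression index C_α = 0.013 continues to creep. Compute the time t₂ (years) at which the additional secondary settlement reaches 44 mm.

t₂ ≈ 45.2 years

S_s = C_α·H/(1+e_p)·log₁₀(t₂/t₁) ⇒ log₁₀(t₂/t₁) = S_s·(1+e_p)/(C_α·H).
log₁₀(t₂/t₁) = 0.044 × (1+0.6) / (0.013×4) = 1.354
t₂ = t₁ × 10^1.354 = 2 × 22.59 = 45.17 years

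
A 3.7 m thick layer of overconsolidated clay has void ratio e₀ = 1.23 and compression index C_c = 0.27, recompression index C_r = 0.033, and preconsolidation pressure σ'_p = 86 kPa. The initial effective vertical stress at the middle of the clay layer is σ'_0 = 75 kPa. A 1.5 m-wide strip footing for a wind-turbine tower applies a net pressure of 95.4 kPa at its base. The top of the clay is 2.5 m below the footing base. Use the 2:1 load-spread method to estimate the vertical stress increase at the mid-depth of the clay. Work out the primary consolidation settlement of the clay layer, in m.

S_c ≈ 0.0315 m

Mid-depth of clay below the footing base: z = 2.5 + 3.7/2 = 4.35 m.
Stress increase at mid-clay by the 2:1 spreading method:
Δσ = qB/(B+z) = 95.4×1.5/(1.5+4.35) = 24.462 kPa
Final effective stress: σ'_f = 75 + 24.462 = 99.462 kPa.
σ'_f = 99.462 > σ'_p = 86 kPa, so the stress path crosses the preconsolidation pressure — recompression up to σ'_p, then virgin compression beyond:
S_c = H/(1+e₀)·[C_r·log₁₀(σ'_p/σ'_0) + C_c·log₁₀(σ'_f/σ'_p)]
    = 3.7/2.23 × [0.033×log₁₀(86/75) + 0.27×log₁₀(99.462/86)]
    = 1.6592 × [0.0019614 + 0.017053] = 0.03155 m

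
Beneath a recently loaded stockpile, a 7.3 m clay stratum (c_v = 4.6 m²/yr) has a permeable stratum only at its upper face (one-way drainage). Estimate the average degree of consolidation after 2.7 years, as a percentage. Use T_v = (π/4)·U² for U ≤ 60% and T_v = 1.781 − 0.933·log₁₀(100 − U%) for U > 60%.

Drainage path length: H_d = H = 7.3 m (single drainage).
T_v = c_v·t/H_d² = 4.6×2.7/7.3² = 0.23306.
T_v = 0.23306 corresponds to the U ≤ 60% branch:
U = √(4T_v/π) = 0.5447

U ≈ 54.5 %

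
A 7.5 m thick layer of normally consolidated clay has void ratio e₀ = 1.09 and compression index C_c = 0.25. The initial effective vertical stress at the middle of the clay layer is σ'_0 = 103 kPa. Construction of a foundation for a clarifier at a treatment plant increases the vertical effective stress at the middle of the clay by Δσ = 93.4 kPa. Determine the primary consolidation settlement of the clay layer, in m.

S_c ≈ 0.251 m

Final effective stress: σ'_f = σ'_0 + Δσ = 103 + 93.4 = 196.4 kPa.
Normally consolidated clay, so the full stress increment lies on the virgin compression line:
S_c = C_c·H/(1+e₀)·log₁₀(σ'_f/σ'_0) = 0.25×7.5/(1+1.09)×log₁₀(196.4/103)
    = 0.89713 × 0.2803 = 0.2515 m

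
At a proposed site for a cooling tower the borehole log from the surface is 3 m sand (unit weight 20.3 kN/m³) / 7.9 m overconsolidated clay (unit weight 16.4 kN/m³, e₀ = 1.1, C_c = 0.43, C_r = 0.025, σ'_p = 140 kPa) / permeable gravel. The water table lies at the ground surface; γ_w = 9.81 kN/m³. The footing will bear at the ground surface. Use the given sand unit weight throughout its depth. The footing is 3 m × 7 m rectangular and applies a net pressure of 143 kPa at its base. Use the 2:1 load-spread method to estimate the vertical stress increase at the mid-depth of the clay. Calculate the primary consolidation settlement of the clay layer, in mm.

S_c ≈ 13 mm

Mid-depth of clay below the ground surface: z = 3 + 7.9/2 = 6.95 m.
Total vertical stress at mid-clay: σ_v = 20.3×3 + 16.4×3.95 = 125.68 kPa.
Pore pressure: u = 9.81×(6.95 − 0) = 68.18 kPa.
Initial effective stress: σ'_0 = σ_v − u = 125.68 − 68.18 = 57.5 kPa.
Stress increase at mid-clay by the 2:1 spreading method:
Δσ = qBL/((B+z)(L+z)) = 143×3×7/((3+6.95)(7+6.95)) = 21.635 kPa
Final effective stress: σ'_f = 57.5 + 21.635 = 79.135 kPa.
σ'_f = 79.135 ≤ σ'_p = 140 kPa, so the clay remains overconsolidated and only the recompression index applies:
S_c = C_r·H/(1+e₀)·log₁₀(σ'_f/σ'_0) = 0.025×7.9/2.1×log₁₀(79.135/57.5)
    = 0.094048 × 0.1387 = 0.01304 m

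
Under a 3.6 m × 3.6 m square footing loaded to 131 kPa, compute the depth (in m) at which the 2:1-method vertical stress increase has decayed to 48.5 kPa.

2:1 spreading — at depth z the loaded area has grown by z in each plan dimension:
qB²/(B+z)² = Δσ_z ⇒ z = B(√(q/Δσ_z) − 1) = 3.6×(√(131/48.5) − 1) = 2.317 m

z ≈ 2.32 m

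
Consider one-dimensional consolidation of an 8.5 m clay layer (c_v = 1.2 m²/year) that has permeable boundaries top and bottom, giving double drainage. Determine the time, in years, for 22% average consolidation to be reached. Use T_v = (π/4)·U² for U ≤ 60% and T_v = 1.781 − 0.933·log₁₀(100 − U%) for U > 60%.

t ≈ 0.572 years

Drainage path length: H_d = H/2 = 4.25 m (double drainage).
U ≤ 60%: T_v = (π/4)·U² = (π/4)×0.22² = 0.038013.
t = T_v·H_d²/c_v = 0.038013×4.25²/1.2 = 0.5722 years.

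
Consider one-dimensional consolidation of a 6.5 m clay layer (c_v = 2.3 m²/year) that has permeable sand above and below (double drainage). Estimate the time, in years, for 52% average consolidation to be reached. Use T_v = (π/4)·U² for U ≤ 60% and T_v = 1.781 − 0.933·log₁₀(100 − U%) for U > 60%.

t ≈ 0.975 years

Drainage path length: H_d = H/2 = 3.25 m (double drainage).
U ≤ 60%: T_v = (π/4)·U² = (π/4)×0.52² = 0.21237.
t = T_v·H_d²/c_v = 0.21237×3.25²/2.3 = 0.9753 years.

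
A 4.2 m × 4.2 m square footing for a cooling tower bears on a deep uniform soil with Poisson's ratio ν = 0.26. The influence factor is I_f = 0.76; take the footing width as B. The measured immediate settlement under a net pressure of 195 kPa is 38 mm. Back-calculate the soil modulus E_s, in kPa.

S_e = q·B·(1−ν²)/E_s · I_f  ⇒  E_s = q·B·(1−ν²)·I_f / S_e.
E_s = 195 × 4.2 × 0.9324 × 0.76 / 0.038 = 15270 kPa

E_s ≈ 15300 kPa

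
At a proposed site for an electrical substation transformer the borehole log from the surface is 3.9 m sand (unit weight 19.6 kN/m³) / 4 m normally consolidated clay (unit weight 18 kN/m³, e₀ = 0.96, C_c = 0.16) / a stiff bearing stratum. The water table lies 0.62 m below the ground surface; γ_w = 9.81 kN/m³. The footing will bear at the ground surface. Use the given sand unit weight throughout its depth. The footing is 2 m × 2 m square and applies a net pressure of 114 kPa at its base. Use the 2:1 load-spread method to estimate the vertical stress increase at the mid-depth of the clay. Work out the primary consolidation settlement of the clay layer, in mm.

S_c ≈ 16.1 mm

Mid-depth of clay below the ground surface: z = 3.9 + 4/2 = 5.9 m.
Total vertical stress at mid-clay: σ_v = 19.6×3.9 + 18×2 = 112.44 kPa.
Pore pressure: u = 9.81×(5.9 − 0.62) = 51.797 kPa.
Initial effective stress: σ'_0 = σ_v − u = 112.44 − 51.797 = 60.643 kPa.
Stress increase at mid-clay by the 2:1 spreading method:
Δσ = qBL/((B+z)(L+z)) = 114×2×2/((2+5.9)(2+5.9)) = 7.3065 kPa
Final effective stress: σ'_f = σ'_0 + Δσ = 60.643 + 7.3065 = 67.95 kPa.
Normally consolidated clay, so the full stress increment lies on the virgin compression line:
S_c = C_c·H/(1+e₀)·log₁₀(σ'_f/σ'_0) = 0.16×4/(1+0.96)×log₁₀(67.95/60.643)
    = 0.32653 × 0.049409 = 0.01613 m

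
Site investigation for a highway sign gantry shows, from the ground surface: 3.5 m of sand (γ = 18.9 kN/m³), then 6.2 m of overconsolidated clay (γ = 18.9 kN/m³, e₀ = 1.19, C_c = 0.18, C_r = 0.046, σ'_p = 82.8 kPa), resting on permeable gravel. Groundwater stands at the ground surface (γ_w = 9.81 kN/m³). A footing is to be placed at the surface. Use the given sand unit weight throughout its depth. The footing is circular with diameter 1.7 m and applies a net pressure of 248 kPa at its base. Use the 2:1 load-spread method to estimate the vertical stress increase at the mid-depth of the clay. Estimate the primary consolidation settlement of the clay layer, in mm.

S_c ≈ 9.04 mm

Mid-depth of clay below the ground surface: z = 3.5 + 6.2/2 = 6.6 m.
Total vertical stress at mid-clay: σ_v = 18.9×3.5 + 18.9×3.1 = 124.74 kPa.
Pore pressure: u = 9.81×(6.6 − 0) = 64.746 kPa.
Initial effective stress: σ'_0 = σ_v − u = 124.74 − 64.746 = 59.994 kPa.
Stress increase at mid-clay by the 2:1 spreading method:
Δσ ≈ qD²/(D+z)² = 248×1.7²/(1.7+6.6)² = 10.404 kPa
Final effective stress: σ'_f = 59.994 + 10.404 = 70.398 kPa.
σ'_f = 70.398 ≤ σ'_p = 82.8 kPa, so the clay remains overconsolidated and only the recompression index applies:
S_c = C_r·H/(1+e₀)·log₁₀(σ'_f/σ'_0) = 0.046×6.2/2.19×log₁₀(70.398/59.994)
    = 0.13023 × 0.069453 = 0.009045 m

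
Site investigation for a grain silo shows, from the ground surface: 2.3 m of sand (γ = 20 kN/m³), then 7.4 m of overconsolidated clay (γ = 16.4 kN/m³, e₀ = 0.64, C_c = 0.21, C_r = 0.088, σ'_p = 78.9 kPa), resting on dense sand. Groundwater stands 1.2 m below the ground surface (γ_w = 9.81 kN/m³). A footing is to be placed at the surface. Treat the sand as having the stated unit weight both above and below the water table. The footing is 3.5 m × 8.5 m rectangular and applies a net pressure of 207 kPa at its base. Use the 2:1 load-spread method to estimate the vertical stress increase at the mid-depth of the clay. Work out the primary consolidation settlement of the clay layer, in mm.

Mid-depth of clay below the ground surface: z = 2.3 + 7.4/2 = 6 m.
Total vertical stress at mid-clay: σ_v = 20×2.3 + 16.4×3.7 = 106.68 kPa.
Pore pressure: u = 9.81×(6 − 1.2) = 47.088 kPa.
Initial effective stress: σ'_0 = σ_v − u = 106.68 − 47.088 = 59.592 kPa.
Stress increase at mid-clay by the 2:1 spreading method:
Δσ = qBL/((B+z)(L+z)) = 207×3.5×8.5/((3.5+6)(8.5+6)) = 44.706 kPa
Final effective stress: σ'_f = 59.592 + 44.706 = 104.3 kPa.
σ'_f = 104.3 > σ'_p = 78.9 kPa, so the stress path crosses the preconsolidation pressure — recompression up to σ'_p, then virgin compression beyond:
S_c = H/(1+e₀)·[C_r·log₁₀(σ'_p/σ'_0) + C_c·log₁₀(σ'_f/σ'_p)]
    = 7.4/1.64 × [0.088×log₁₀(78.9/59.592) + 0.21×log₁₀(104.3/78.9)]
    = 4.5122 × [0.010726 + 0.025454] = 0.1633 m

S_c ≈ 163 mm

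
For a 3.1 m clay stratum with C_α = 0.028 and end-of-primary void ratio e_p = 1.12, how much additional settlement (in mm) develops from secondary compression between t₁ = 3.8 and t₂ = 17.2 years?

S_s ≈ 26.8 mm

Secondary compression: S_s = C_α·H/(1+e_p)·log₁₀(t₂/t₁)
S_s = 0.028×3.1/(1+1.12)×log₁₀(17.2/3.8)
    = 0.04094 × 0.6557 = 0.02685 m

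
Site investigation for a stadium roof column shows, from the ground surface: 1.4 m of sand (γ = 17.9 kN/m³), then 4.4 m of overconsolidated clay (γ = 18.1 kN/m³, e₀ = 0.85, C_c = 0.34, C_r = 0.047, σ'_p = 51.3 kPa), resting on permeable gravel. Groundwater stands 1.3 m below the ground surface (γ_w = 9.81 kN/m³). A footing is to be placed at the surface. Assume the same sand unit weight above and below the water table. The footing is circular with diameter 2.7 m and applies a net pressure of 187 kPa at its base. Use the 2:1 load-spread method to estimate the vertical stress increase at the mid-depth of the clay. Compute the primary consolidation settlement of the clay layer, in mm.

S_c ≈ 150 mm

Mid-depth of clay below the ground surface: z = 1.4 + 4.4/2 = 3.6 m.
Total vertical stress at mid-clay: σ_v = 17.9×1.4 + 18.1×2.2 = 64.88 kPa.
Pore pressure: u = 9.81×(3.6 − 1.3) = 22.563 kPa.
Initial effective stress: σ'_0 = σ_v − u = 64.88 − 22.563 = 42.317 kPa.
Stress increase at mid-clay by the 2:1 spreading method:
Δσ ≈ qD²/(D+z)² = 187×2.7²/(2.7+3.6)² = 34.347 kPa
Final effective stress: σ'_f = 42.317 + 34.347 = 76.664 kPa.
σ'_f = 76.664 > σ'_p = 51.3 kPa, so the stress path crosses the preconsolidation pressure — recompression up to σ'_p, then virgin compression beyond:
S_c = H/(1+e₀)·[C_r·log₁₀(σ'_p/σ'_0) + C_c·log₁₀(σ'_f/σ'_p)]
    = 4.4/1.85 × [0.047×log₁₀(51.3/42.317) + 0.34×log₁₀(76.664/51.3)]
    = 2.3784 × [0.0039293 + 0.059321] = 0.1504 m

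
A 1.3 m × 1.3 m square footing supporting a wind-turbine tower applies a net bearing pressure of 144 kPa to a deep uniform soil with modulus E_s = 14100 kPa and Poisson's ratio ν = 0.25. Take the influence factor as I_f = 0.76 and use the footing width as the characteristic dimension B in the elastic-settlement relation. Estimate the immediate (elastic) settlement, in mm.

Immediate (elastic) settlement: S_e = q·B·(1−ν²)/E_s · I_f.
S_e = 144 × 1.3 × (1 − 0.25²) / 14100 × 0.76
    = 144 × 1.3 × 0.9375 / 14100 × 0.76
    = 0.00946 m = 9.46 mm

S_e ≈ 9.46 mm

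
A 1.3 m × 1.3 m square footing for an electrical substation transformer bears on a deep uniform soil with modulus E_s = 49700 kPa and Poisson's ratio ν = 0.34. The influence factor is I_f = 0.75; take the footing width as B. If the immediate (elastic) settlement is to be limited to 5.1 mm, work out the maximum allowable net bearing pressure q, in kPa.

S_e = q·B·(1−ν²)/E_s · I_f  ⇒  q = S_e·E_s / (B·(1−ν²)·I_f).
q = 0.0051 × 49700 / (1.3 × 0.8844 × 0.75) = 293.9 kPa

q ≈ 294 kPa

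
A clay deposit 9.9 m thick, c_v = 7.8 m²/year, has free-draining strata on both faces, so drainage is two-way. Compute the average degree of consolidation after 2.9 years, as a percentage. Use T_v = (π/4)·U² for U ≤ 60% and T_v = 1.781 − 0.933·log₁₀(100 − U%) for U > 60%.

Drainage path length: H_d = H/2 = 4.95 m (double drainage).
T_v = c_v·t/H_d² = 7.8×2.9/4.95² = 0.92317.
T_v = 0.92317 corresponds to the U > 60% branch:
U = 1 − 10^((1.781 − T_v)/0.933)/100 = 0.9169

U ≈ 91.7 %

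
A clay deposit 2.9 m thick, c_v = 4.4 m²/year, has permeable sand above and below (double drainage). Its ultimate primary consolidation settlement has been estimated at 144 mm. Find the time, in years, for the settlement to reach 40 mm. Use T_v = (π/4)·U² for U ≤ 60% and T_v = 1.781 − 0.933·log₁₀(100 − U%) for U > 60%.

t ≈ 0.029 years

Drainage path length: H_d = H/2 = 1.45 m (double drainage).
U = S(t)/S_ult = 40/144 = 0.2778.
U ≤ 60%: T_v = (π/4)·U² = (π/4)×0.27778² = 0.060602.
t = T_v·H_d²/c_v = 0.060602×1.45²/4.4 = 0.02896 years.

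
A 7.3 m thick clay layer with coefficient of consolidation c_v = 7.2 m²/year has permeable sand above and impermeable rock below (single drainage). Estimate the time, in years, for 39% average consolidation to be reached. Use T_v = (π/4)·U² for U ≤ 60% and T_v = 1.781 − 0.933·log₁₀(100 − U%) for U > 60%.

t ≈ 0.884 years

Drainage path length: H_d = H = 7.3 m (single drainage).
U ≤ 60%: T_v = (π/4)·U² = (π/4)×0.39² = 0.11946.
t = T_v·H_d²/c_v = 0.11946×7.3²/7.2 = 0.8842 years.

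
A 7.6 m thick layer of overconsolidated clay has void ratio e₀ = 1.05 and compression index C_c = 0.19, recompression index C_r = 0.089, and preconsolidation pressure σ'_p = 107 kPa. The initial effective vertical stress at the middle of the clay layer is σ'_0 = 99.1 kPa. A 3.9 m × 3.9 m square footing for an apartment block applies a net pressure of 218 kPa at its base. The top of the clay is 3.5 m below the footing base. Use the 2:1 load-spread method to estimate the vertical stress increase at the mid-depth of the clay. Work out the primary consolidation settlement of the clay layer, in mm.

Mid-depth of clay below the footing base: z = 3.5 + 7.6/2 = 7.3 m.
Stress increase at mid-clay by the 2:1 spreading method:
Δσ = qBL/((B+z)(L+z)) = 218×3.9×3.9/((3.9+7.3)(3.9+7.3)) = 26.433 kPa
Final effective stress: σ'_f = 99.1 + 26.433 = 125.53 kPa.
σ'_f = 125.53 > σ'_p = 107 kPa, so the stress path crosses the preconsolidation pressure — recompression up to σ'_p, then virgin compression beyond:
S_c = H/(1+e₀)·[C_r·log₁₀(σ'_p/σ'_0) + C_c·log₁₀(σ'_f/σ'_p)]
    = 7.6/2.05 × [0.089×log₁₀(107/99.1) + 0.19×log₁₀(125.53/107)]
    = 3.7073 × [0.0029646 + 0.013179] = 0.05985 m

S_c ≈ 59.8 mm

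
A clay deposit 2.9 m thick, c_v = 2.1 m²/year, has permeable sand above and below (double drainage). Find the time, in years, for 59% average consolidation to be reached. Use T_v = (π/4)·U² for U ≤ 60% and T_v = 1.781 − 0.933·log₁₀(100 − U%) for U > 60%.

t ≈ 0.274 years

Drainage path length: H_d = H/2 = 1.45 m (double drainage).
U ≤ 60%: T_v = (π/4)·U² = (π/4)×0.59² = 0.2734.
t = T_v·H_d²/c_v = 0.2734×1.45²/2.1 = 0.2737 years.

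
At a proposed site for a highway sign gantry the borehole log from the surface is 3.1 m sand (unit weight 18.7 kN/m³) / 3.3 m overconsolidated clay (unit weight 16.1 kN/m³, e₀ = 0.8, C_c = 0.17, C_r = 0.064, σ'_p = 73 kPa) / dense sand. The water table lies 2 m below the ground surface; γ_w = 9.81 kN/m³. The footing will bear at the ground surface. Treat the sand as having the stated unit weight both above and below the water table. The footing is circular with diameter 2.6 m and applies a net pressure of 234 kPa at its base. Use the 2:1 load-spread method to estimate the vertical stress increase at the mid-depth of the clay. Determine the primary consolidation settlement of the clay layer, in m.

Mid-depth of clay below the ground surface: z = 3.1 + 3.3/2 = 4.75 m.
Total vertical stress at mid-clay: σ_v = 18.7×3.1 + 16.1×1.65 = 84.535 kPa.
Pore pressure: u = 9.81×(4.75 − 2) = 26.978 kPa.
Initial effective stress: σ'_0 = σ_v − u = 84.535 − 26.978 = 57.557 kPa.
Stress increase at mid-clay by the 2:1 spreading method:
Δσ ≈ qD²/(D+z)² = 234×2.6²/(2.6+4.75)² = 29.281 kPa
Final effective stress: σ'_f = 57.557 + 29.281 = 86.838 kPa.
σ'_f = 86.838 > σ'_p = 73 kPa, so the stress path crosses the preconsolidation pressure — recompression up to σ'_p, then virgin compression beyond:
S_c = H/(1+e₀)·[C_r·log₁₀(σ'_p/σ'_0) + C_c·log₁₀(σ'_f/σ'_p)]
    = 3.3/1.8 × [0.064×log₁₀(73/57.557) + 0.17×log₁₀(86.838/73)]
    = 1.8333 × [0.0066064 + 0.012816] = 0.03561 m

S_c ≈ 0.0356 m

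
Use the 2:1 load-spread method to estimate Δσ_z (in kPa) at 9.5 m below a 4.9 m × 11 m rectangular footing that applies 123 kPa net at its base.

Δσ_z ≈ 22.5 kPa

By the 2:1 method the load spreads at 1 horizontal : 2 vertical, so at depth z the loaded area has grown by z in each plan dimension:
Δσ = qBL/((B+z)(L+z)) = 123×4.9×11/((4.9+9.5)(11+9.5)) = 22.458 kPa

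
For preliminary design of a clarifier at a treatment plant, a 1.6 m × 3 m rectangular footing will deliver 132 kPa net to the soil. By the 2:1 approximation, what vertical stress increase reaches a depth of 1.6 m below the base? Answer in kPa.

Δσ_z ≈ 43 kPa

By the 2:1 method the load spreads at 1 horizontal : 2 vertical, so at depth z the loaded area has grown by z in each plan dimension:
Δσ = qBL/((B+z)(L+z)) = 132×1.6×3/((1.6+1.6)(3+1.6)) = 43.043 kPa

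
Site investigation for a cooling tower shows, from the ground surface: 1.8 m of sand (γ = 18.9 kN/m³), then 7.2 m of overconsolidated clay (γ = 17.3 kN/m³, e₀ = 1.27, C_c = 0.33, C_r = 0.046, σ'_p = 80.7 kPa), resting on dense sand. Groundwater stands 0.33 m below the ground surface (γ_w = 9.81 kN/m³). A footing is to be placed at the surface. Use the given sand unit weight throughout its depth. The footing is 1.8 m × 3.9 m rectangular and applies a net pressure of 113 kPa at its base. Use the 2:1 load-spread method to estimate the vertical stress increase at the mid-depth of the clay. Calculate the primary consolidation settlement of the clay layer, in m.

Mid-depth of clay below the ground surface: z = 1.8 + 7.2/2 = 5.4 m.
Total vertical stress at mid-clay: σ_v = 18.9×1.8 + 17.3×3.6 = 96.3 kPa.
Pore pressure: u = 9.81×(5.4 − 0.33) = 49.737 kPa.
Initial effective stress: σ'_0 = σ_v − u = 96.3 − 49.737 = 46.563 kPa.
Stress increase at mid-clay by the 2:1 spreading method:
Δσ = qBL/((B+z)(L+z)) = 113×1.8×3.9/((1.8+5.4)(3.9+5.4)) = 11.847 kPa
Final effective stress: σ'_f = 46.563 + 11.847 = 58.41 kPa.
σ'_f = 58.41 ≤ σ'_p = 80.7 kPa, so the clay remains overconsolidated and only the recompression index applies:
S_c = C_r·H/(1+e₀)·log₁₀(σ'_f/σ'_0) = 0.046×7.2/2.27×log₁₀(58.41/46.563)
    = 0.1459 × 0.098446 = 0.01436 m

S_c ≈ 0.0144 m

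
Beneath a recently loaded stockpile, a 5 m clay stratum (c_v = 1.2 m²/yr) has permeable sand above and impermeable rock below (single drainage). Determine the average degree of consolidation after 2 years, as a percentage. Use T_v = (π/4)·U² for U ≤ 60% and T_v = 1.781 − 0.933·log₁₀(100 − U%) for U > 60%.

Drainage path length: H_d = H = 5 m (single drainage).
T_v = c_v·t/H_d² = 1.2×2/5² = 0.096.
T_v = 0.096 corresponds to the U ≤ 60% branch:
U = √(4T_v/π) = 0.3496

U ≈ 35 %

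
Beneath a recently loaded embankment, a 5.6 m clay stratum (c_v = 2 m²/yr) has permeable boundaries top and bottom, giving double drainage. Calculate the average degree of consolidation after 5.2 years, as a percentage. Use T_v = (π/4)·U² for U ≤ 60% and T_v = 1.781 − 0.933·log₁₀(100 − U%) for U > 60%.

Drainage path length: H_d = H/2 = 2.8 m (double drainage).
T_v = c_v·t/H_d² = 2×5.2/2.8² = 1.3265.
T_v = 1.3265 corresponds to the U > 60% branch:
U = 1 − 10^((1.781 − T_v)/0.933)/100 = 0.9693

U ≈ 96.9 %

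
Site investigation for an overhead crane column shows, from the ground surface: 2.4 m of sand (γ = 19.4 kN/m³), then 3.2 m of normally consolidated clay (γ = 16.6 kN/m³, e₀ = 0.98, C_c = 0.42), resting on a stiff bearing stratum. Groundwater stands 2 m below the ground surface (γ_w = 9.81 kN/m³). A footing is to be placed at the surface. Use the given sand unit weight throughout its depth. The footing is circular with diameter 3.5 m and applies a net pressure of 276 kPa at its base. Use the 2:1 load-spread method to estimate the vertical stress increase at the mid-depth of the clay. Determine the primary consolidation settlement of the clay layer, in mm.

S_c ≈ 222 mm

Mid-depth of clay below the ground surface: z = 2.4 + 3.2/2 = 4 m.
Total vertical stress at mid-clay: σ_v = 19.4×2.4 + 16.6×1.6 = 73.12 kPa.
Pore pressure: u = 9.81×(4 − 2) = 19.62 kPa.
Initial effective stress: σ'_0 = σ_v − u = 73.12 − 19.62 = 53.5 kPa.
Stress increase at mid-clay by the 2:1 spreading method:
Δσ ≈ qD²/(D+z)² = 276×3.5²/(3.5+4)² = 60.107 kPa
Final effective stress: σ'_f = σ'_0 + Δσ = 53.5 + 60.107 = 113.61 kPa.
Normally consolidated clay, so the full stress increment lies on the virgin compression line:
S_c = C_c·H/(1+e₀)·log₁₀(σ'_f/σ'_0) = 0.42×3.2/(1+0.98)×log₁₀(113.61/53.5)
    = 0.67879 × 0.32706 = 0.222 m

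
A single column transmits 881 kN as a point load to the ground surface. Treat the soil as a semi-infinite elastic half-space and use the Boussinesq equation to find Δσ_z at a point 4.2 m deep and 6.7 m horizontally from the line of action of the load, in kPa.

Δσ_z ≈ 1.01 kPa

Boussinesq vertical stress below a point load on an elastic half-space:
Δσ_z = 3P/(2πz²) · [1 + (r/z)²]^(−5/2)
r/z = 6.7/4.2 = 1.5952; [1+(r/z)²]^(−5/2) = 0.042269.
Δσ_z = 3×881/(2π×4.2²) × 0.042269 = 23.846 × 0.042269 = 1.008 kPa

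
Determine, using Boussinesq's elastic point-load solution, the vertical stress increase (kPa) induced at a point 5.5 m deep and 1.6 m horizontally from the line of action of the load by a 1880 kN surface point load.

Boussinesq vertical stress below a point load on an elastic half-space:
Δσ_z = 3P/(2πz²) · [1 + (r/z)²]^(−5/2)
r/z = 1.6/5.5 = 0.29091; [1+(r/z)²]^(−5/2) = 0.8162.
Δσ_z = 3×1880/(2π×5.5²) × 0.8162 = 29.674 × 0.8162 = 24.22 kPa

Δσ_z ≈ 24.2 kPa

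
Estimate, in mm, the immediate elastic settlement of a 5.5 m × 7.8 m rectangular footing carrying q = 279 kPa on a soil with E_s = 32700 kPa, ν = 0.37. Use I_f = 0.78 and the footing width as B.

S_e ≈ 31.6 mm

Immediate (elastic) settlement: S_e = q·B·(1−ν²)/E_s · I_f.
S_e = 279 × 5.5 × (1 − 0.37²) / 32700 × 0.78
    = 279 × 5.5 × 0.8631 / 32700 × 0.78
    = 0.03159 m = 31.59 mm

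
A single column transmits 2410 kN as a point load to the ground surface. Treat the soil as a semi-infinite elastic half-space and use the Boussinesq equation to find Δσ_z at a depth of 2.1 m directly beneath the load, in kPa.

Boussinesq vertical stress below a point load on an elastic half-space:
Δσ_z = 3P/(2πz²) · [1 + (r/z)²]^(−5/2)
r/z = 0/2.1 = 0; [1+(r/z)²]^(−5/2) = 1.
Δσ_z = 3×2410/(2π×2.1²) × 1 = 260.93 × 1 = 260.9 kPa

Δσ_z ≈ 261 kPa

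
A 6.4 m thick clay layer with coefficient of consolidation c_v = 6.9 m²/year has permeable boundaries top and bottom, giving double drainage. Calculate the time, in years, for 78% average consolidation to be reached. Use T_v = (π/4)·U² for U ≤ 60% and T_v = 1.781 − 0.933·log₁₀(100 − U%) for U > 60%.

Drainage path length: H_d = H/2 = 3.2 m (double drainage).
U > 60%: T_v = 1.781 − 0.933·log₁₀(100 − 78) = 0.52852.
t = T_v·H_d²/c_v = 0.52852×3.2²/6.9 = 0.7844 years.

t ≈ 0.784 years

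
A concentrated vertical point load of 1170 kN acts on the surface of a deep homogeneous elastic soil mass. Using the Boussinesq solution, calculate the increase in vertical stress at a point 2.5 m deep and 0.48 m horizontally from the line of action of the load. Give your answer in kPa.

Boussinesq vertical stress below a point load on an elastic half-space:
Δσ_z = 3P/(2πz²) · [1 + (r/z)²]^(−5/2)
r/z = 0.48/2.5 = 0.192; [1+(r/z)²]^(−5/2) = 0.91347.
Δσ_z = 3×1170/(2π×2.5²) × 0.91347 = 89.381 × 0.91347 = 81.65 kPa

Δσ_z ≈ 81.6 kPa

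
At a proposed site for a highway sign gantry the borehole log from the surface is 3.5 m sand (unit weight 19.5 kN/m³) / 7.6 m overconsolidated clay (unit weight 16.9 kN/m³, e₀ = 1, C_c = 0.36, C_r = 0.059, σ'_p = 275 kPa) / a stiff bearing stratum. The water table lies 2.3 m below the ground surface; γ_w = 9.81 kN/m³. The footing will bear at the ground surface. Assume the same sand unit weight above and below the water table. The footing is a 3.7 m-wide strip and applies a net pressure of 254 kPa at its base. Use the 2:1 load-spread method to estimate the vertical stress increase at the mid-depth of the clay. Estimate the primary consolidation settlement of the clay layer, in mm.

Mid-depth of clay below the ground surface: z = 3.5 + 7.6/2 = 7.3 m.
Total vertical stress at mid-clay: σ_v = 19.5×3.5 + 16.9×3.8 = 132.47 kPa.
Pore pressure: u = 9.81×(7.3 − 2.3) = 49.05 kPa.
Initial effective stress: σ'_0 = σ_v − u = 132.47 − 49.05 = 83.42 kPa.
Stress increase at mid-clay by the 2:1 spreading method:
Δσ = qB/(B+z) = 254×3.7/(3.7+7.3) = 85.436 kPa
Final effective stress: σ'_f = 83.42 + 85.436 = 168.86 kPa.
σ'_f = 168.86 ≤ σ'_p = 275 kPa, so the clay remains overconsolidated and only the recompression index applies:
S_c = C_r·H/(1+e₀)·log₁₀(σ'_f/σ'_0) = 0.059×7.6/2×log₁₀(168.86/83.42)
    = 0.2242 × 0.30626 = 0.06866 m

S_c ≈ 68.7 mm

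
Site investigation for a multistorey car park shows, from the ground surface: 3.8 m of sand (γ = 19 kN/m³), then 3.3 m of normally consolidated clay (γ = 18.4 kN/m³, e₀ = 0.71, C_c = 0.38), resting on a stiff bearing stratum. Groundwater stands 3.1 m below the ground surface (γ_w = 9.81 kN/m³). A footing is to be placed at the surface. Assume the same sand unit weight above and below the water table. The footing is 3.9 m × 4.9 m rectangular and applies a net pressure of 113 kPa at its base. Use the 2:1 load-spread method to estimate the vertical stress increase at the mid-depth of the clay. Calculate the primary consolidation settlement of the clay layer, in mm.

Mid-depth of clay below the ground surface: z = 3.8 + 3.3/2 = 5.45 m.
Total vertical stress at mid-clay: σ_v = 19×3.8 + 18.4×1.65 = 102.56 kPa.
Pore pressure: u = 9.81×(5.45 − 3.1) = 23.054 kPa.
Initial effective stress: σ'_0 = σ_v − u = 102.56 − 23.054 = 79.506 kPa.
Stress increase at mid-clay by the 2:1 spreading method:
Δσ = qBL/((B+z)(L+z)) = 113×3.9×4.9/((3.9+5.45)(4.9+5.45)) = 22.315 kPa
Final effective stress: σ'_f = σ'_0 + Δσ = 79.506 + 22.315 = 101.82 kPa.
Normally consolidated clay, so the full stress increment lies on the virgin compression line:
S_c = C_c·H/(1+e₀)·log₁₀(σ'_f/σ'_0) = 0.38×3.3/(1+0.71)×log₁₀(101.82/79.506)
    = 0.73333 × 0.10743 = 0.07878 m

S_c ≈ 78.8 mm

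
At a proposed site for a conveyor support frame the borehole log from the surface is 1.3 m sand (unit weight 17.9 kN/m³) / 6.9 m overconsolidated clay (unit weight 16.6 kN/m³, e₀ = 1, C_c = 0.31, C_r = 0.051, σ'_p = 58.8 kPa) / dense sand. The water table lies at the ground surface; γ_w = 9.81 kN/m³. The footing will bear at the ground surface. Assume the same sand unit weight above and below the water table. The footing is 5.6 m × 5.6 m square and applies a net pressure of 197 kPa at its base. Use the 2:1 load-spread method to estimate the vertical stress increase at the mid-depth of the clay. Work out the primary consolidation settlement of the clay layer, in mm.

S_c ≈ 248 mm

Mid-depth of clay below the ground surface: z = 1.3 + 6.9/2 = 4.75 m.
Total vertical stress at mid-clay: σ_v = 17.9×1.3 + 16.6×3.45 = 80.54 kPa.
Pore pressure: u = 9.81×(4.75 − 0) = 46.598 kPa.
Initial effective stress: σ'_0 = σ_v − u = 80.54 − 46.598 = 33.942 kPa.
Stress increase at mid-clay by the 2:1 spreading method:
Δσ = qBL/((B+z)(L+z)) = 197×5.6×5.6/((5.6+4.75)(5.6+4.75)) = 57.672 kPa
Final effective stress: σ'_f = 33.942 + 57.672 = 91.614 kPa.
σ'_f = 91.614 > σ'_p = 58.8 kPa, so the stress path crosses the preconsolidation pressure — recompression up to σ'_p, then virgin compression beyond:
S_c = H/(1+e₀)·[C_r·log₁₀(σ'_p/σ'_0) + C_c·log₁₀(σ'_f/σ'_p)]
    = 6.9/2 × [0.051×log₁₀(58.8/33.942) + 0.31×log₁₀(91.614/58.8)]
    = 3.45 × [0.012171 + 0.059701] = 0.248 m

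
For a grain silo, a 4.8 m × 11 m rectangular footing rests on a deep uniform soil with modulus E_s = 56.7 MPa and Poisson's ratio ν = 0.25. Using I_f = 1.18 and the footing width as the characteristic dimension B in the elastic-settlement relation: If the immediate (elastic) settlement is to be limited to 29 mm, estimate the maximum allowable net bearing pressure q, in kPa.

E_s = 56.7 MPa = 56700 kPa.
S_e = q·B·(1−ν²)/E_s · I_f  ⇒  q = S_e·E_s / (B·(1−ν²)·I_f).
q = 0.029 × 56700 / (4.8 × 0.9375 × 1.18) = 309.7 kPa

q ≈ 310 kPa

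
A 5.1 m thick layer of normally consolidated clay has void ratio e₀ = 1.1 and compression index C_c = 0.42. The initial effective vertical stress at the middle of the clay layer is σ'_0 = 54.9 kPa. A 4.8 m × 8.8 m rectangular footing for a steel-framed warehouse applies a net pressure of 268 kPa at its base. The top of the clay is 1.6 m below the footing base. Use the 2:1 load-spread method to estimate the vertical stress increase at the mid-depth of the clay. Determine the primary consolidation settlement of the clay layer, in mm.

Mid-depth of clay below the footing base: z = 1.6 + 5.1/2 = 4.15 m.
Stress increase at mid-clay by the 2:1 spreading method:
Δσ = qBL/((B+z)(L+z)) = 268×4.8×8.8/((4.8+4.15)(8.8+4.15)) = 97.671 kPa
Final effective stress: σ'_f = σ'_0 + Δσ = 54.9 + 97.671 = 152.57 kPa.
Normally consolidated clay, so the full stress increment lies on the virgin compression line:
S_c = C_c·H/(1+e₀)·log₁₀(σ'_f/σ'_0) = 0.42×5.1/(1+1.1)×log₁₀(152.57/54.9)
    = 1.02 × 0.4439 = 0.4528 m

S_c ≈ 453 mm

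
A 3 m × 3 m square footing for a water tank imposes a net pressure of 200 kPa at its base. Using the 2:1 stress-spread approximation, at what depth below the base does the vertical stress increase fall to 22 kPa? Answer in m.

z ≈ 6.05 m

2:1 spreading — at depth z the loaded area has grown by z in each plan dimension:
qB²/(B+z)² = Δσ_z ⇒ z = B(√(q/Δσ_z) − 1) = 3×(√(200/22) − 1) = 6.045 m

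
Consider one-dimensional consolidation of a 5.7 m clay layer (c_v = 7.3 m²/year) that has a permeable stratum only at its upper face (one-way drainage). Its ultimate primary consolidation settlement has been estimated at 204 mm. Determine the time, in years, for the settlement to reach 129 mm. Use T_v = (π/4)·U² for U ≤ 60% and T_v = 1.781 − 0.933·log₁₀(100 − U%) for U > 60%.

Drainage path length: H_d = H = 5.7 m (single drainage).
U = S(t)/S_ult = 129/204 = 0.6324.
U > 60%: T_v = 1.781 − 0.933·log₁₀(100 − 63.235) = 0.32045.
t = T_v·H_d²/c_v = 0.32045×5.7²/7.3 = 1.426 years.

t ≈ 1.43 years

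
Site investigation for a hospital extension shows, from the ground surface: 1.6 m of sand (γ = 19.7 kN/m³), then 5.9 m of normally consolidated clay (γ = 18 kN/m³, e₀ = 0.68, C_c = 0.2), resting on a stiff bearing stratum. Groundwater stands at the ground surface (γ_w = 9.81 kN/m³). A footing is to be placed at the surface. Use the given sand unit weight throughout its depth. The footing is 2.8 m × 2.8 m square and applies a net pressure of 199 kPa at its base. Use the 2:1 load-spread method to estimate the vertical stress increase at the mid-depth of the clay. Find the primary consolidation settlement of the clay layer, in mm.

Mid-depth of clay below the ground surface: z = 1.6 + 5.9/2 = 4.55 m.
Total vertical stress at mid-clay: σ_v = 19.7×1.6 + 18×2.95 = 84.62 kPa.
Pore pressure: u = 9.81×(4.55 − 0) = 44.636 kPa.
Initial effective stress: σ'_0 = σ_v − u = 84.62 − 44.636 = 39.984 kPa.
Stress increase at mid-clay by the 2:1 spreading method:
Δσ = qBL/((B+z)(L+z)) = 199×2.8×2.8/((2.8+4.55)(2.8+4.55)) = 28.88 kPa
Final effective stress: σ'_f = σ'_0 + Δσ = 39.984 + 28.88 = 68.864 kPa.
Normally consolidated clay, so the full stress increment lies on the virgin compression line:
S_c = C_c·H/(1+e₀)·log₁₀(σ'_f/σ'_0) = 0.2×5.9/(1+0.68)×log₁₀(68.864/39.984)
    = 0.70238 × 0.23611 = 0.1658 m

S_c ≈ 166 mm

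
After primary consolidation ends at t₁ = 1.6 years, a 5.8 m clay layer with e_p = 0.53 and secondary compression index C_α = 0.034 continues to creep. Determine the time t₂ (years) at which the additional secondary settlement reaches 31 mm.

S_s = C_α·H/(1+e_p)·log₁₀(t₂/t₁) ⇒ log₁₀(t₂/t₁) = S_s·(1+e_p)/(C_α·H).
log₁₀(t₂/t₁) = 0.031 × (1+0.53) / (0.034×5.8) = 0.2405
t₂ = t₁ × 10^0.2405 = 1.6 × 1.74 = 2.784 years

t₂ ≈ 2.78 years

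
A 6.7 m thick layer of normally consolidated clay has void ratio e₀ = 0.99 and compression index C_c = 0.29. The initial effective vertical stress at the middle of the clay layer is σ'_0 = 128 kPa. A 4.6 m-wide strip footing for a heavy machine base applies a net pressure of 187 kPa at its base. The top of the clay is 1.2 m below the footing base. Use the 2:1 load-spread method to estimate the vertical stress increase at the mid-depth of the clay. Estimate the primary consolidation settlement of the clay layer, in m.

Mid-depth of clay below the footing base: z = 1.2 + 6.7/2 = 4.55 m.
Stress increase at mid-clay by the 2:1 spreading method:
Δσ = qB/(B+z) = 187×4.6/(4.6+4.55) = 94.011 kPa
Final effective stress: σ'_f = σ'_0 + Δσ = 128 + 94.011 = 222.01 kPa.
Normally consolidated clay, so the full stress increment lies on the virgin compression line:
S_c = C_c·H/(1+e₀)·log₁₀(σ'_f/σ'_0) = 0.29×6.7/(1+0.99)×log₁₀(222.01/128)
    = 0.97638 × 0.23916 = 0.2335 m

S_c ≈ 0.234 m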